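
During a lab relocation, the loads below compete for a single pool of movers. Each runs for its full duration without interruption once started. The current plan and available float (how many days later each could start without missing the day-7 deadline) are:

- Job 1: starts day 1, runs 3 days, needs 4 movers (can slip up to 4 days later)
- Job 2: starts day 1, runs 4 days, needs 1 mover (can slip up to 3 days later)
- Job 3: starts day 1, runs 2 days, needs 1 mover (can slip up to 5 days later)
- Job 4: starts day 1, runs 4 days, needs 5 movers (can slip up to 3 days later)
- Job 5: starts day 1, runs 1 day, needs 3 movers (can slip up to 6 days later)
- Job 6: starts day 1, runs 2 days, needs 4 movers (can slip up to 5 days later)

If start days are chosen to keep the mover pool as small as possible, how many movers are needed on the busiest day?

Early-start (Job 1@1, Job 2@1, Job 3@1, Job 4@1, Job 5@1, Job 6@1) gives peak 18: d1:18  d2:15  d3:10  d4:6  d5:0  d6:0  d7:0.
Shift Job 2→3, Job 3→3, Job 4→4, Job 5→7.
Schedule Job 1@1, Job 2@3, Job 3@3, Job 4@4, Job 5@7, Job 6@1: d1:8  d2:8  d3:6  d4:7  d5:6  d6:6  d7:8 — peak 8.

8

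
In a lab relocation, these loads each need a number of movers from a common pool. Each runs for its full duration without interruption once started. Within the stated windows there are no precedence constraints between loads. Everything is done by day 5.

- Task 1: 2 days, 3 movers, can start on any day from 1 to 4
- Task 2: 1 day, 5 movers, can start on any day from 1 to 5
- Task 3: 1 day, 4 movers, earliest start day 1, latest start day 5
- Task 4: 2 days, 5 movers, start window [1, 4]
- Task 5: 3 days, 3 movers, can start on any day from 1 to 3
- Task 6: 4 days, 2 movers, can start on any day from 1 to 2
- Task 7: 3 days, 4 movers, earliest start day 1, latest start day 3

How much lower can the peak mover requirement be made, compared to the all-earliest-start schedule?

Early-start peak: d1:26  d2:17  d3:9  d4:2  d5:0 ⇒ 26.
Leveled (Task 1@1, Task 2@1, Task 3@2, Task 4@4, Task 5@1, Task 6@2, Task 7@3): d1:11  d2:12  d3:9  d4:11  d5:11 ⇒ 12.
Reduction 26 − 12 = 14.

14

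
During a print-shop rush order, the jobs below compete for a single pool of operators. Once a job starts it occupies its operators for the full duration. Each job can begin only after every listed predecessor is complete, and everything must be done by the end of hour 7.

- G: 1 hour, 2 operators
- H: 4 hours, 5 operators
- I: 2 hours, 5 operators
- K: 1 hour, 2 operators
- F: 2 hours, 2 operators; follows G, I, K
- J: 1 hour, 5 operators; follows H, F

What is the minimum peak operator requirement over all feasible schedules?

Early-start (G@1, H@1, I@1, K@1, F@3, J@5) gives peak 14: h1:14  h2:10  h3:7  h4:7  h5:5  h6:0  h7:0.
Shift H→3, K→2, J→7.
Schedule G@1, H@3, I@1, K@2, F@3, J@7: h1:7  h2:7  h3:7  h4:7  h5:5  h6:5  h7:5 — peak 7.
Total operator-hours = 43 over 7 hours ⇒ peak ≥ ⌈43/7⌉ = 7, so 7 is optimal.

7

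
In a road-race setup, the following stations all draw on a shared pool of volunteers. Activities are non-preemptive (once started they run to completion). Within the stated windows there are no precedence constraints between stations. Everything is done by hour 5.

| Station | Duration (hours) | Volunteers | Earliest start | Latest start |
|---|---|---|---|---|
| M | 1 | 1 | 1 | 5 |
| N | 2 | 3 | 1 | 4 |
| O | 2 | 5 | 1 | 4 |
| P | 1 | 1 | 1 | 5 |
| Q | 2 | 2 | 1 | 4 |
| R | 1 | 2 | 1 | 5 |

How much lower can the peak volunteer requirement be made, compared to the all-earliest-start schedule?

9

Early-start peak: h1:14  h2:10  h3:0  h4:0  h5:0 ⇒ 14.
Leveled (M@1, N@1, O@4, P@1, Q@2, R@3): h1:5  h2:5  h3:4  h4:5  h5:5 ⇒ 5.
Reduction 14 − 5 = 9.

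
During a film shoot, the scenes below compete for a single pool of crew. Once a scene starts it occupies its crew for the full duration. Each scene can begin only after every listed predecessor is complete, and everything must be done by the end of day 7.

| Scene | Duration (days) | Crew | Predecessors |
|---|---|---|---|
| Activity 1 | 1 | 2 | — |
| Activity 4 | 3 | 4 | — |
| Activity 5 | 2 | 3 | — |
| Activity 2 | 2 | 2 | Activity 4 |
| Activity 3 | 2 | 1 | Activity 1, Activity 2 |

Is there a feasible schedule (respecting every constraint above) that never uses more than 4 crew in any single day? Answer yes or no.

Schedule Activity 1@4, Activity 4@1, Activity 5@6, Activity 2@4, Activity 3@6: d1:4  d2:4  d3:4  d4:4  d5:2  d6:4  d7:4 — peak 4 ≤ 4.

yes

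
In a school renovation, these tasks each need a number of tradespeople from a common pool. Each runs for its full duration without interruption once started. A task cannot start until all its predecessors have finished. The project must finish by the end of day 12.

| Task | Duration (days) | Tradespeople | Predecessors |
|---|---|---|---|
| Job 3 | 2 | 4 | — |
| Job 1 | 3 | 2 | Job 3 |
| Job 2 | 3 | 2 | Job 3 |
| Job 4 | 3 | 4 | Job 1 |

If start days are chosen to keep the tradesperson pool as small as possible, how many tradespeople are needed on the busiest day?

4

Schedule Job 3@1, Job 1@3, Job 2@3, Job 4@6: d1:4  d2:4  d3:4  d4:4  d5:4  d6:4  d7:4  d8:4  d9:0  d10:0  d11:0  d12:0 — peak 4.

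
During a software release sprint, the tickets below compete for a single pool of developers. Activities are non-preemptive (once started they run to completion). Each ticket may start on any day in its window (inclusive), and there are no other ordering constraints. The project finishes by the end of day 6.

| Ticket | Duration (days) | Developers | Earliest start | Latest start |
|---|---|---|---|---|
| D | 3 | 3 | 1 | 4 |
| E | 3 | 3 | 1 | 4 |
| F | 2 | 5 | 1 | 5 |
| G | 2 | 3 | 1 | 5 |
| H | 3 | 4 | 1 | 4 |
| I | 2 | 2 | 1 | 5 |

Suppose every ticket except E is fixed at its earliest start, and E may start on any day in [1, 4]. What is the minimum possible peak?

E@1: d1:20  d2:20  d3:10  d4:0  d5:0  d6:0 → peak 20
E@2: d1:17  d2:20  d3:10  d4:3  d5:0  d6:0 → peak 20
E@3: d1:17  d2:17  d3:10  d4:3  d5:3  d6:0 → peak 17
E@4: d1:17  d2:17  d3:7  d4:3  d5:3  d6:3 → peak 17
Best is E@3, peak 17.

17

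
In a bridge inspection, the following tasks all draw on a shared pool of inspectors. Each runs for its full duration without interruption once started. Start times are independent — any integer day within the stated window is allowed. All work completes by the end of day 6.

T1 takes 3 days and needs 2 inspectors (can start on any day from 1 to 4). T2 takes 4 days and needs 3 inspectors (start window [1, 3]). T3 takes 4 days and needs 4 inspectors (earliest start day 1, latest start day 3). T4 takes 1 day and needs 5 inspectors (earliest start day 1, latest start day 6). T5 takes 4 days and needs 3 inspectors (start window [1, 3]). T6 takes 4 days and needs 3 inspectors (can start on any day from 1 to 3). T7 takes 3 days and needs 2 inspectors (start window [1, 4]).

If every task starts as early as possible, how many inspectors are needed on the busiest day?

Early-start schedule: T1@1, T2@1, T3@1, T4@1, T5@1, T6@1, T7@1.
Load per day: day 1: 22, day 2: 17, day 3: 17, day 4: 13, day 5: 0, day 6: 0.
Peak is 22.

22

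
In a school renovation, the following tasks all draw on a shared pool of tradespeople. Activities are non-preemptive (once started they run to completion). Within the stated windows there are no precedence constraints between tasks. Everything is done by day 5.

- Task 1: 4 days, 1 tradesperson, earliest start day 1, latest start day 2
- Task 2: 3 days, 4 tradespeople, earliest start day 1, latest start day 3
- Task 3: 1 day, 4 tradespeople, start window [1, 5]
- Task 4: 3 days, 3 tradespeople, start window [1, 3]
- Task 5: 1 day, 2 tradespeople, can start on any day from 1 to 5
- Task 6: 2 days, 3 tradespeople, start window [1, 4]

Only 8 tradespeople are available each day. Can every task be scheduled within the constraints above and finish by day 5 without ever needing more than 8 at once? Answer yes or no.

yes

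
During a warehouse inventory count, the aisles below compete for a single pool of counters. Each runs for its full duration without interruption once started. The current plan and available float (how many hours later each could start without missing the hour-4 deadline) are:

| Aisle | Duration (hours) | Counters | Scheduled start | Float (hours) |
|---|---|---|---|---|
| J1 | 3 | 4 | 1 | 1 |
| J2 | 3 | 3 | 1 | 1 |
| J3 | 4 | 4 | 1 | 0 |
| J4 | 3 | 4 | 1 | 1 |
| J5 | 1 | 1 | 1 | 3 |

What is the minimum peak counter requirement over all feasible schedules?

Early-start (J1@1, J2@1, J3@1, J4@1, J5@1) gives peak 16: h1:16  h2:15  h3:15  h4:4.
Shift J5→4.
Schedule J1@1, J2@1, J3@1, J4@1, J5@4: h1:15  h2:15  h3:15  h4:5 — peak 15.

15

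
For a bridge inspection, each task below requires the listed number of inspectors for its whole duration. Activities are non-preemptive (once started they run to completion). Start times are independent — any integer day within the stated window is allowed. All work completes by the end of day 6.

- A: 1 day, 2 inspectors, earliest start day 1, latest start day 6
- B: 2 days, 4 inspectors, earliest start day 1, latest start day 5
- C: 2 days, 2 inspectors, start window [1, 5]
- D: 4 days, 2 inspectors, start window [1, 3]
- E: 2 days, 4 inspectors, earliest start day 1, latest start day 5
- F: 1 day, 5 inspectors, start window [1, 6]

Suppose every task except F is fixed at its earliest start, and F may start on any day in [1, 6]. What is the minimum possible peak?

F@1: d1:19  d2:12  d3:2  d4:2  d5:0  d6:0 → peak 19
F@2: d1:14  d2:17  d3:2  d4:2  d5:0  d6:0 → peak 17
F@3: d1:14  d2:12  d3:7  d4:2  d5:0  d6:0 → peak 14
F@4: d1:14  d2:12  d3:2  d4:7  d5:0  d6:0 → peak 14
F@5: d1:14  d2:12  d3:2  d4:2  d5:5  d6:0 → peak 14
F@6: d1:14  d2:12  d3:2  d4:2  d5:0  d6:5 → peak 14
Best is F@3, peak 14.

14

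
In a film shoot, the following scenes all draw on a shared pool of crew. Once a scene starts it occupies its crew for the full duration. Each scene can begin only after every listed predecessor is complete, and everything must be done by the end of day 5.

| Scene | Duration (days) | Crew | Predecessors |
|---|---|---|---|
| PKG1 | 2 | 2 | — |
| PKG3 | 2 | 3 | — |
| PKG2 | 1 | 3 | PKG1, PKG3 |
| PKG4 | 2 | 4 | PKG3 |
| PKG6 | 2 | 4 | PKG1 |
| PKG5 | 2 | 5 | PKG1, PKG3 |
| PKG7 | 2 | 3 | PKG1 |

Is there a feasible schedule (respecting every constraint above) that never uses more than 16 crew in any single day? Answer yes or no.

Schedule PKG1@1, PKG3@1, PKG2@3, PKG4@3, PKG6@3, PKG5@3, PKG7@4: d1:5  d2:5  d3:16  d4:16  d5:3 — peak 16 ≤ 16.

yes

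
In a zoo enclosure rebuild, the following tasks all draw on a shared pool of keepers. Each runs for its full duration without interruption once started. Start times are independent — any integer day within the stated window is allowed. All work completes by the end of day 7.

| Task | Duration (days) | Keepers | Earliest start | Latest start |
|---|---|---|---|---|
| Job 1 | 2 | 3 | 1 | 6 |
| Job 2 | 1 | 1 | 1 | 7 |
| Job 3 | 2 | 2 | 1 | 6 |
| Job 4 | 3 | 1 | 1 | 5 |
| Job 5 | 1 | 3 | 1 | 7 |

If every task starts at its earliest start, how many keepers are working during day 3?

1

At early start, day 3 has: Job 4.
Demand: 1 = 1.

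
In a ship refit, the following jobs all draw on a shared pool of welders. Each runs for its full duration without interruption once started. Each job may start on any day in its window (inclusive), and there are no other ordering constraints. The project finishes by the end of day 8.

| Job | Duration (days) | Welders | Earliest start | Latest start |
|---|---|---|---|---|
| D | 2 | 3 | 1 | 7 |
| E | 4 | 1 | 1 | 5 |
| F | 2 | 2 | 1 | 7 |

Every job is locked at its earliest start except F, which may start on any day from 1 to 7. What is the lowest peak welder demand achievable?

4

F@1: d1:6  d2:6  d3:1  d4:1  d5:0  d6:0  d7:0  d8:0 → peak 6
F@2: d1:4  d2:6  d3:3  d4:1  d5:0  d6:0  d7:0  d8:0 → peak 6
F@3: d1:4  d2:4  d3:3  d4:3  d5:0  d6:0  d7:0  d8:0 → peak 4
F@4: d1:4  d2:4  d3:1  d4:3  d5:2  d6:0  d7:0  d8:0 → peak 4
F@5: d1:4  d2:4  d3:1  d4:1  d5:2  d6:2  d7:0  d8:0 → peak 4
F@6: d1:4  d2:4  d3:1  d4:1  d5:0  d6:2  d7:2  d8:0 → peak 4
F@7: d1:4  d2:4  d3:1  d4:1  d5:0  d6:0  d7:2  d8:2 → peak 4
Best is F@3, peak 4.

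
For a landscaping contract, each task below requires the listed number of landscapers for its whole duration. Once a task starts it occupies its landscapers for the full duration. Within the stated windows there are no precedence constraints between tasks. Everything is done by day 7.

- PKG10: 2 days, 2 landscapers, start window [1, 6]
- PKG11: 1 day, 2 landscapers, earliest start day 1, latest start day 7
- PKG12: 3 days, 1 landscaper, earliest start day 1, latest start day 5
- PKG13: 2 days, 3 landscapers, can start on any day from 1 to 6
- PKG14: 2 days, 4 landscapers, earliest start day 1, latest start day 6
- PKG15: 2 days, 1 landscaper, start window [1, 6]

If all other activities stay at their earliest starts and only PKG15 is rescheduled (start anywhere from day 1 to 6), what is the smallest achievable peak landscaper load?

PKG15@1: d1:13  d2:11  d3:1  d4:0  d5:0  d6:0  d7:0 → peak 13
PKG15@2: d1:12  d2:11  d3:2  d4:0  d5:0  d6:0  d7:0 → peak 12
PKG15@3: d1:12  d2:10  d3:2  d4:1  d5:0  d6:0  d7:0 → peak 12
PKG15@4: d1:12  d2:10  d3:1  d4:1  d5:1  d6:0  d7:0 → peak 12
PKG15@5: d1:12  d2:10  d3:1  d4:0  d5:1  d6:1  d7:0 → peak 12
PKG15@6: d1:12  d2:10  d3:1  d4:0  d5:0  d6:1  d7:1 → peak 12
Best is PKG15@2, peak 12.

12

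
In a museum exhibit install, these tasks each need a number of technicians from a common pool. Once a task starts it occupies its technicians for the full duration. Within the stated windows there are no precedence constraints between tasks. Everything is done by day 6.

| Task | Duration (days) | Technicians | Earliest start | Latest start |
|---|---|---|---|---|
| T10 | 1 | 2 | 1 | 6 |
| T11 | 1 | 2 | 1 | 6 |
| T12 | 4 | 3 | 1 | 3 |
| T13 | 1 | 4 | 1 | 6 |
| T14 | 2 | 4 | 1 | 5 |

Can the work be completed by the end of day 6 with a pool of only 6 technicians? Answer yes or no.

no

The minimum achievable peak is 7; 6 < 7, so no feasible schedule stays within the cap.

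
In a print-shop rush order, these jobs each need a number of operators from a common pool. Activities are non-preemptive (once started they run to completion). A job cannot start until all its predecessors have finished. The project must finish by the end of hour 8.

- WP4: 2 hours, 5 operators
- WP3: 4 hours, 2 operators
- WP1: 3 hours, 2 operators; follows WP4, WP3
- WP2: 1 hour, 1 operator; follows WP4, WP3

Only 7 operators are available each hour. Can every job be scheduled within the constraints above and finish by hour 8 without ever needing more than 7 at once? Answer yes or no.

Schedule WP4@1, WP3@1, WP1@5, WP2@5: h1:7  h2:7  h3:2  h4:2  h5:3  h6:2  h7:2  h8:0 — peak 7 ≤ 7.

yes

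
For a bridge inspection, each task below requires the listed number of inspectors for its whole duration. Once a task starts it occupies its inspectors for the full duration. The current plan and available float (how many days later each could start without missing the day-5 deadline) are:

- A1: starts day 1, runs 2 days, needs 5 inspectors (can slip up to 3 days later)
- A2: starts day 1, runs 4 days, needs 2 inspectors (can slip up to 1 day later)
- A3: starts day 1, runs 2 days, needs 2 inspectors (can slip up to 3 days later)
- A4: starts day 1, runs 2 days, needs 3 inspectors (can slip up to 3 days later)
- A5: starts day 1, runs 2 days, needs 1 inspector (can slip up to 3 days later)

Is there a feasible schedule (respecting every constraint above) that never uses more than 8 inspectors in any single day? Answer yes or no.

yes

Schedule A1@1, A2@1, A3@3, A4@3, A5@1: d1:8  d2:8  d3:7  d4:7  d5:0 — peak 8 ≤ 8.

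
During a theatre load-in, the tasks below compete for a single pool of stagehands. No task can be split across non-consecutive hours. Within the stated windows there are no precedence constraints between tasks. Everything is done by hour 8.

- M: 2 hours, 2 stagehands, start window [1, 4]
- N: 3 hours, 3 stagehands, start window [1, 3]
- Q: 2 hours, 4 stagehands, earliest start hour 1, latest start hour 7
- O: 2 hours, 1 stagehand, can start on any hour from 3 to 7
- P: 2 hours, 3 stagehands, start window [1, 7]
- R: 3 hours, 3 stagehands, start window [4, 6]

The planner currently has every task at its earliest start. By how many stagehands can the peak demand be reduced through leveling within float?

6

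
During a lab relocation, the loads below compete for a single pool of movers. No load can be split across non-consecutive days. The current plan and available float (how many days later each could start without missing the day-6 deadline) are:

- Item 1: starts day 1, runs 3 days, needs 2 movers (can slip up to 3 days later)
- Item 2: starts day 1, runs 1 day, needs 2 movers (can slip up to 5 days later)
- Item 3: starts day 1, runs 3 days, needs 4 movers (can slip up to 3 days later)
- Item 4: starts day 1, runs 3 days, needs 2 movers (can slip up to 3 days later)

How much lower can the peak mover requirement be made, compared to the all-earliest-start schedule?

4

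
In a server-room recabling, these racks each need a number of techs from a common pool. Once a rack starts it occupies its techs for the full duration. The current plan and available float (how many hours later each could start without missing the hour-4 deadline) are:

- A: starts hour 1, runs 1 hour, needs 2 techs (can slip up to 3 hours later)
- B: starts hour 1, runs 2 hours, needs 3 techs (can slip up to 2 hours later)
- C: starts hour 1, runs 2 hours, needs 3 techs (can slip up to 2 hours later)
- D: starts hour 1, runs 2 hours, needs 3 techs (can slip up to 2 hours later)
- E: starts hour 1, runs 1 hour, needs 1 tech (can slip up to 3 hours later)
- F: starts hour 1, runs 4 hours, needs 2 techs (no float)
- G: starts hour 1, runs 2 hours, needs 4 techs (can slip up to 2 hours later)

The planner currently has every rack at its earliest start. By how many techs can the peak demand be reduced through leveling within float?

8

Early-start peak: h1:18  h2:15  h3:2  h4:2 ⇒ 18.
Leveled (A@1, B@1, C@1, D@3, E@2, F@1, G@3): h1:10  h2:9  h3:9  h4:9 ⇒ 10.
Reduction 18 − 10 = 8.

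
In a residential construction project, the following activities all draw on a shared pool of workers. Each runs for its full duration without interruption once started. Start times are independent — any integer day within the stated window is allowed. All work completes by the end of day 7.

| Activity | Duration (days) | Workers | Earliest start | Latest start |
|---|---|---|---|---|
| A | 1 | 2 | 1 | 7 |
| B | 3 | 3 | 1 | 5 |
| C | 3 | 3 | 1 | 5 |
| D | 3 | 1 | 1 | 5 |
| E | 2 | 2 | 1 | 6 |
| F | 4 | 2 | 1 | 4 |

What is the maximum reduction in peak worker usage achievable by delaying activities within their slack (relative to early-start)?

7

Early-start peak: d1:13  d2:11  d3:9  d4:2  d5:0  d6:0  d7:0 ⇒ 13.
Leveled (A@1, B@1, C@2, D@4, E@5, F@4): d1:5  d2:6  d3:6  d4:6  d5:5  d6:5  d7:2 ⇒ 6.
Reduction 13 − 6 = 7.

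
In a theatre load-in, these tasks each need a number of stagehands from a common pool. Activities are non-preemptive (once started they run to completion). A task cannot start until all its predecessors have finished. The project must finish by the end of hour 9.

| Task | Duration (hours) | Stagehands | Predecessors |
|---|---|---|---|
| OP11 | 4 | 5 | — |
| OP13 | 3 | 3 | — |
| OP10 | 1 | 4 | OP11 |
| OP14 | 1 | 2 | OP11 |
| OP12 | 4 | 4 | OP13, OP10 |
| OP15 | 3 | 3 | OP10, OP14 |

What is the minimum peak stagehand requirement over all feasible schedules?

8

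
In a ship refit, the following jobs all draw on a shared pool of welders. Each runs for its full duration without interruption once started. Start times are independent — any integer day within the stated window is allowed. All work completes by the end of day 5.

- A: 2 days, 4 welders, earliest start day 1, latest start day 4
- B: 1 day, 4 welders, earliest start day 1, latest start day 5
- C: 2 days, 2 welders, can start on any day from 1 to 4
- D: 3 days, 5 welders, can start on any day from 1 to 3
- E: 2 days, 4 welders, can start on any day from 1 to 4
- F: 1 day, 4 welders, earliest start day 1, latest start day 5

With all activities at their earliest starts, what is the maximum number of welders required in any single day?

23

Early-start schedule: A@1, B@1, C@1, D@1, E@1, F@1.
Load per day: day 1: 23, day 2: 15, day 3: 5, day 4: 0, day 5: 0.
Peak is 23.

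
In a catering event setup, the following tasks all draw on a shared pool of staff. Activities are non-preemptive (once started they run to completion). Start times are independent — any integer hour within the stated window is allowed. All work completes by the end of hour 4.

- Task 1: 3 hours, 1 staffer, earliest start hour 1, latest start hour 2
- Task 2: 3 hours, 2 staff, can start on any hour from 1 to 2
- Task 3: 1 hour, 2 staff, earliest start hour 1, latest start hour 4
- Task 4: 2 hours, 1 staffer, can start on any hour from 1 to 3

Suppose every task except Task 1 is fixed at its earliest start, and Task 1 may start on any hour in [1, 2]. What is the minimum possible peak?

Task 1@1: h1:6  h2:4  h3:3  h4:0 → peak 6
Task 1@2: h1:5  h2:4  h3:3  h4:1 → peak 5
Best is Task 1@2, peak 5.

5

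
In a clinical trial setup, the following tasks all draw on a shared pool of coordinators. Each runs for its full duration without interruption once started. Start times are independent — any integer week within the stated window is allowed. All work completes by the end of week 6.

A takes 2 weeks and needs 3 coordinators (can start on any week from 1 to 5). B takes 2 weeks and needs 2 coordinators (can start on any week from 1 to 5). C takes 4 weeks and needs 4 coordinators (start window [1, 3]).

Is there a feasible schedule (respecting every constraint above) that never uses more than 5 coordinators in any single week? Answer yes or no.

yes

Schedule A@1, B@1, C@3: w1:5  w2:5  w3:4  w4:4  w5:4  w6:4 — peak 5 ≤ 5.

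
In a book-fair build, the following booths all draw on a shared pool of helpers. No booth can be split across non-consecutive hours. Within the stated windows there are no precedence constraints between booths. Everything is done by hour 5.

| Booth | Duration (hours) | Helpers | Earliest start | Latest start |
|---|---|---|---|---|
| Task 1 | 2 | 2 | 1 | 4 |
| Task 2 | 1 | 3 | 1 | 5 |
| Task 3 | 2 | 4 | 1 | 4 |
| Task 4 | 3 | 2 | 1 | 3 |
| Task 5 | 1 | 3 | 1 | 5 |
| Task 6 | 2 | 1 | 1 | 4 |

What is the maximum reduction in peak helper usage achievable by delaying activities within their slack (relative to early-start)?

Early-start peak: h1:15  h2:9  h3:2  h4:0  h5:0 ⇒ 15.
Leveled (Task 1@1, Task 2@1, Task 3@2, Task 4@3, Task 5@4, Task 6@4): h1:5  h2:6  h3:6  h4:6  h5:3 ⇒ 6.
Reduction 15 − 6 = 9.

9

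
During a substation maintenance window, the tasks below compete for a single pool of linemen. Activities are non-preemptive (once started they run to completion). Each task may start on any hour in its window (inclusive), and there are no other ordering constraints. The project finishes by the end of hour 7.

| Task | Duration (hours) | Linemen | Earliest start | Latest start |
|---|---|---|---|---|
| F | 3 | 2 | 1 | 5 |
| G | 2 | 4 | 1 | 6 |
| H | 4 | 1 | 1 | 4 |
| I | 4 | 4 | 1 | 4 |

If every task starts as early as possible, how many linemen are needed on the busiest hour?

Early-start schedule: F@1, G@1, H@1, I@1.
Load per hour: hour 1: 11, hour 2: 11, hour 3: 7, hour 4: 5, hour 5: 0, hour 6: 0, hour 7: 0.
Peak is 11.

11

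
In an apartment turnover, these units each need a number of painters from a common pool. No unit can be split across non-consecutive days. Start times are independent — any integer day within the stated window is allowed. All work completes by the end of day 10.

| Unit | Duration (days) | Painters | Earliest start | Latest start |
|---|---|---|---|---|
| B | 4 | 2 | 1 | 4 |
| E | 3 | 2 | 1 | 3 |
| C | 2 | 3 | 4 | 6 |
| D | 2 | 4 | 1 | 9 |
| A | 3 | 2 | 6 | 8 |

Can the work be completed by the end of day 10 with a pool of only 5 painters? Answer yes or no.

yes

Schedule B@1, E@1, C@4, D@6, A@8: d1:4  d2:4  d3:4  d4:5  d5:3  d6:4  d7:4  d8:2  d9:2  d10:2 — peak 5 ≤ 5.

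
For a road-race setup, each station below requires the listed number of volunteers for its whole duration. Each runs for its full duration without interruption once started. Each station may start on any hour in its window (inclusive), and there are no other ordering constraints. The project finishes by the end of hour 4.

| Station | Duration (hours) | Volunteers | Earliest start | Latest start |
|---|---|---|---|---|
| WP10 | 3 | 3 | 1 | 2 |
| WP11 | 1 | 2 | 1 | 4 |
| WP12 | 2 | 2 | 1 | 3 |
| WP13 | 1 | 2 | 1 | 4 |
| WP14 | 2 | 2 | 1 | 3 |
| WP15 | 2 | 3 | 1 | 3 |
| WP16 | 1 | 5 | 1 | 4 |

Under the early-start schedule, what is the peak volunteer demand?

Early-start schedule: WP10@1, WP11@1, WP12@1, WP13@1, WP14@1, WP15@1, WP16@1.
Load per hour: hour 1: 19, hour 2: 10, hour 3: 3, hour 4: 0.
Peak is 19.

19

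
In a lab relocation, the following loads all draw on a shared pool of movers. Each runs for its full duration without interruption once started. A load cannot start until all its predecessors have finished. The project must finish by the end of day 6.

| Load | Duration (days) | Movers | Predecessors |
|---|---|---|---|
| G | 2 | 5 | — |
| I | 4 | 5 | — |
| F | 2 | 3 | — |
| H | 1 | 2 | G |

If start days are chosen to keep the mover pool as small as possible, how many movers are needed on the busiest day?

Early-start (G@1, I@1, F@1, H@3) gives peak 13: d1:13  d2:13  d3:7  d4:5  d5:0  d6:0.
Shift I→3.
Schedule G@1, I@3, F@1, H@3: d1:8  d2:8  d3:7  d4:5  d5:5  d6:5 — peak 8.

8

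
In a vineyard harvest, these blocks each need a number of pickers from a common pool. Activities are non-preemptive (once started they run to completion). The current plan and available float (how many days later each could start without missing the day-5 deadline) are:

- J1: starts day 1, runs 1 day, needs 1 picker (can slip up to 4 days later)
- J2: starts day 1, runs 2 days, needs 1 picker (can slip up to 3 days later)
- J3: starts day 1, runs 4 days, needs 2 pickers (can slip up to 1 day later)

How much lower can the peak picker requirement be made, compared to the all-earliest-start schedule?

Early-start peak: d1:4  d2:3  d3:2  d4:2  d5:0 ⇒ 4.
Leveled (J1@1, J2@1, J3@2): d1:2  d2:3  d3:2  d4:2  d5:2 ⇒ 3.
Reduction 4 − 3 = 1.

1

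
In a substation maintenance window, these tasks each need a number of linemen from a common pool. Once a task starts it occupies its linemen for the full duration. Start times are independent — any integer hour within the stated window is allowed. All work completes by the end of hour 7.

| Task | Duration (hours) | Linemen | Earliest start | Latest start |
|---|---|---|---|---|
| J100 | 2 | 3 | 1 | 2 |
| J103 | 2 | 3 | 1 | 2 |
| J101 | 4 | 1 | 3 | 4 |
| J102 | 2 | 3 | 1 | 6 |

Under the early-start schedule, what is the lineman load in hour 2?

9

At early start, hour 2 has: J100, J103, J102.
Demand: 3 + 3 + 3 = 9.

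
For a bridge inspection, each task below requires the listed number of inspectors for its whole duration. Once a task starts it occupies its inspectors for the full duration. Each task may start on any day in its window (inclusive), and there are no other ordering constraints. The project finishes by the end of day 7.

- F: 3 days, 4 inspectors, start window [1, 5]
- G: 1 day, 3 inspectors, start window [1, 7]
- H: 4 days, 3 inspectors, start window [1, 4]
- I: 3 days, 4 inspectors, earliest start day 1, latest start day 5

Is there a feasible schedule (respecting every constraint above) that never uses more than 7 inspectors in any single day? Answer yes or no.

yes

Schedule F@1, G@1, H@2, I@4: d1:7  d2:7  d3:7  d4:7  d5:7  d6:4  d7:0 — peak 7 ≤ 7.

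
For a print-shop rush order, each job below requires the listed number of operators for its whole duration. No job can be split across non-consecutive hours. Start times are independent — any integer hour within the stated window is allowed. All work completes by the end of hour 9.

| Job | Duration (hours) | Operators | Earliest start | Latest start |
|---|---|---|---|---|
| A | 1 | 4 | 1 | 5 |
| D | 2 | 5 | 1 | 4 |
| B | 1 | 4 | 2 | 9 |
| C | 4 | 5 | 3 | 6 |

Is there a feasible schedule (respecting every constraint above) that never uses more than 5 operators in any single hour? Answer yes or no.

yes

Schedule A@1, D@2, B@4, C@5: h1:4  h2:5  h3:5  h4:4  h5:5  h6:5  h7:5  h8:5  h9:0 — peak 5 ≤ 5.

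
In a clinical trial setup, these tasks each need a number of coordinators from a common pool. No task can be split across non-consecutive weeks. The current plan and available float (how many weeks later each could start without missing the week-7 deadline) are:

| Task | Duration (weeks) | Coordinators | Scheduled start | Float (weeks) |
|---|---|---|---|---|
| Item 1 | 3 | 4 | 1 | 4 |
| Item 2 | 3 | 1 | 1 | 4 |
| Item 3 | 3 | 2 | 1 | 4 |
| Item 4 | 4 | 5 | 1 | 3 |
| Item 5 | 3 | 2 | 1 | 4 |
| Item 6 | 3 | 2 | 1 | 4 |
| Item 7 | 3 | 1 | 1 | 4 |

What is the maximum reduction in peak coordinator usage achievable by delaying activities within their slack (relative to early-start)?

Early-start peak: w1:17  w2:17  w3:17  w4:5  w5:0  w6:0  w7:0 ⇒ 17.
Leveled (Item 1@1, Item 2@1, Item 3@1, Item 4@4, Item 5@1, Item 6@4, Item 7@4): w1:9  w2:9  w3:9  w4:8  w5:8  w6:8  w7:5 ⇒ 9.
Reduction 17 − 9 = 8.

8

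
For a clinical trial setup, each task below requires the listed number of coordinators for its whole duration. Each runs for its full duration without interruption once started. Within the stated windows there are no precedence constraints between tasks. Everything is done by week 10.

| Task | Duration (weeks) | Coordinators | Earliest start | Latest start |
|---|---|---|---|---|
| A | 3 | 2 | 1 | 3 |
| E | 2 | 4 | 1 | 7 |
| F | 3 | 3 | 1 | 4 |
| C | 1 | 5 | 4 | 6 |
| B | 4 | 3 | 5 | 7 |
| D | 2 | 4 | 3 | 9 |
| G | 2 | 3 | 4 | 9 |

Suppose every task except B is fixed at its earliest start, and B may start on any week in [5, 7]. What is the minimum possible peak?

B@5: w1:9  w2:9  w3:9  w4:12  w5:6  w6:3  w7:3  w8:3  w9:0  w10:0 → peak 12
B@6: w1:9  w2:9  w3:9  w4:12  w5:3  w6:3  w7:3  w8:3  w9:3  w10:0 → peak 12
B@7: w1:9  w2:9  w3:9  w4:12  w5:3  w6:0  w7:3  w8:3  w9:3  w10:3 → peak 12
Best is B@5, peak 12.

12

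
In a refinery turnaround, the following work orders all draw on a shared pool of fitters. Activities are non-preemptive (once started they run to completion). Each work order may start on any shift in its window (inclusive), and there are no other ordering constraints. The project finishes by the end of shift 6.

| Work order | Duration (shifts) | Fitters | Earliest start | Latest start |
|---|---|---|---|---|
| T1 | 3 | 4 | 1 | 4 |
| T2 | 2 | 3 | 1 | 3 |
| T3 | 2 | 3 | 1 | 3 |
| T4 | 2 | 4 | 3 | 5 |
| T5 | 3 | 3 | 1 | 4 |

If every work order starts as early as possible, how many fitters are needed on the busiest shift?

13

Early-start schedule: T1@1, T2@1, T3@1, T4@3, T5@1.
Load per shift: shift 1: 13, shift 2: 13, shift 3: 11, shift 4: 4, shift 5: 0, shift 6: 0.
Peak is 13.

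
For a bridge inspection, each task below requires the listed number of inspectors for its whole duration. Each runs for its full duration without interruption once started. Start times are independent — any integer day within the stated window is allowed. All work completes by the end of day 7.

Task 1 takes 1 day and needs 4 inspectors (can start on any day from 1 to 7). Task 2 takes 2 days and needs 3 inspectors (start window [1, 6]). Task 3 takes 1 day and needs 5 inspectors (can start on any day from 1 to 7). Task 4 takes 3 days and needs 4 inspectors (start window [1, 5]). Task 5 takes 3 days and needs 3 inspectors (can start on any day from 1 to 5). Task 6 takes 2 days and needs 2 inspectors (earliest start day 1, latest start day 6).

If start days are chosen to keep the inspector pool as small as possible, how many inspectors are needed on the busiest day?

7

Early-start (Task 1@1, Task 2@1, Task 3@1, Task 4@1, Task 5@1, Task 6@1) gives peak 21: d1:21  d2:12  d3:7  d4:0  d5:0  d6:0  d7:0.
Shift Task 3→3, Task 4→4, Task 5→4, Task 6→2.
Schedule Task 1@1, Task 2@1, Task 3@3, Task 4@4, Task 5@4, Task 6@2: d1:7  d2:5  d3:7  d4:7  d5:7  d6:7  d7:0 — peak 7.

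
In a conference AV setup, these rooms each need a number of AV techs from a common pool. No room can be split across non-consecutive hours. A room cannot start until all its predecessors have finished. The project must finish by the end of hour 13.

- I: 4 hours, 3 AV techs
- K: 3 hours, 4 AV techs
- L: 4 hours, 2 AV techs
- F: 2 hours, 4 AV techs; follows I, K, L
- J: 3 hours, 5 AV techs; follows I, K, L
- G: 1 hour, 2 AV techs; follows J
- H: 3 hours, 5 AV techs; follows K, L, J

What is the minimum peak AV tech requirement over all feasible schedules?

Schedule I@1, K@1, L@1, F@5, J@5, G@8, H@8: h1:9  h2:9  h3:9  h4:5  h5:9  h6:9  h7:5  h8:7  h9:5  h10:5  h11:0  h12:0  h13:0 — peak 9.

9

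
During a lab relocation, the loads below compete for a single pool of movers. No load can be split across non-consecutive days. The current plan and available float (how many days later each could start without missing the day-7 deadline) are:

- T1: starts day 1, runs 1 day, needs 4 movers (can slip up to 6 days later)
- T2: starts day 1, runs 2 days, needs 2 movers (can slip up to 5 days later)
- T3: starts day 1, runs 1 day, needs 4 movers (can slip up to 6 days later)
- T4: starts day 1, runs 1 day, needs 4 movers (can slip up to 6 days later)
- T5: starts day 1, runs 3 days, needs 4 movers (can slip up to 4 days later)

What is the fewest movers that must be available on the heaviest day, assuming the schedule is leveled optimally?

Early-start (T1@1, T2@1, T3@1, T4@1, T5@1) gives peak 18: d1:18  d2:6  d3:4  d4:0  d5:0  d6:0  d7:0.
Shift T3→2, T4→3, T5→4.
Schedule T1@1, T2@1, T3@2, T4@3, T5@4: d1:6  d2:6  d3:4  d4:4  d5:4  d6:4  d7:0 — peak 6.

6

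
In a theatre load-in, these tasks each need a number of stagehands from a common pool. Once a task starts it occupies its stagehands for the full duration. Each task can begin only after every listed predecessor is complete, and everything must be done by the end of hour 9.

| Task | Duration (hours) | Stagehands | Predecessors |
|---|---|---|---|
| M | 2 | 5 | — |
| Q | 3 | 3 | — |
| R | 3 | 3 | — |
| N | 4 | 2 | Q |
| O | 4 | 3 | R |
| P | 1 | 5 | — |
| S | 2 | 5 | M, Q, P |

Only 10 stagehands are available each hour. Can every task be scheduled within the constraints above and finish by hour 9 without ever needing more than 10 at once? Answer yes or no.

Schedule M@1, Q@1, R@3, N@4, O@6, P@4, S@5: h1:8  h2:8  h3:6  h4:10  h5:10  h6:10  h7:5  h8:3  h9:3 — peak 10 ≤ 10.

yes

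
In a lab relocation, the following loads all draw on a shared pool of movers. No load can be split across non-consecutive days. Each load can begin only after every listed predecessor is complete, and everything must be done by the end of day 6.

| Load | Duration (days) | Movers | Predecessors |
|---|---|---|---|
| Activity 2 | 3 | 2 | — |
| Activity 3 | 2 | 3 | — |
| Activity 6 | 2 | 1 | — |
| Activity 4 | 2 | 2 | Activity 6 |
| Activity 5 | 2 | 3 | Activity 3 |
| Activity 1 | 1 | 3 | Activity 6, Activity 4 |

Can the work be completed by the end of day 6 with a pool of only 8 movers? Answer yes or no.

yes

Schedule Activity 2@1, Activity 3@1, Activity 6@1, Activity 4@3, Activity 5@4, Activity 1@5: d1:6  d2:6  d3:4  d4:5  d5:6  d6:0 — peak 6 ≤ 8.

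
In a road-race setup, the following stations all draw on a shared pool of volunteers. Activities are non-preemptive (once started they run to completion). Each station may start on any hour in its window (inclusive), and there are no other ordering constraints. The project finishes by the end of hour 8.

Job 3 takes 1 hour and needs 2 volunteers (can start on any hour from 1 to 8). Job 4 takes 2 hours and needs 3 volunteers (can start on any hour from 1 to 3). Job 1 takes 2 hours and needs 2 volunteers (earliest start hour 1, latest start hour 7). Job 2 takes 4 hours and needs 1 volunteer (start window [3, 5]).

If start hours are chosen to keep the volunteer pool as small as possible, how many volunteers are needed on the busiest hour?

Early-start (Job 3@1, Job 4@1, Job 1@1, Job 2@3) gives peak 7: h1:7  h2:5  h3:1  h4:1  h5:1  h6:1  h7:0  h8:0.
Shift Job 4→2, Job 1→4, Job 2→4.
Schedule Job 3@1, Job 4@2, Job 1@4, Job 2@4: h1:2  h2:3  h3:3  h4:3  h5:3  h6:1  h7:1  h8:0 — peak 3.

3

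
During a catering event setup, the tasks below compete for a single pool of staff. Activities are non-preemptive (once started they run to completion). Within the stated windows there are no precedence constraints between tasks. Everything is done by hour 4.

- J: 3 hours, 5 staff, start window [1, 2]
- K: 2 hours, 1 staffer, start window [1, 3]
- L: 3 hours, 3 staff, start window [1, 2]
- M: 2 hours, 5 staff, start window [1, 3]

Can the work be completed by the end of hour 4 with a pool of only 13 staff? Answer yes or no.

Schedule J@1, K@1, L@1, M@3: h1:9  h2:9  h3:13  h4:5 — peak 13 ≤ 13.

yes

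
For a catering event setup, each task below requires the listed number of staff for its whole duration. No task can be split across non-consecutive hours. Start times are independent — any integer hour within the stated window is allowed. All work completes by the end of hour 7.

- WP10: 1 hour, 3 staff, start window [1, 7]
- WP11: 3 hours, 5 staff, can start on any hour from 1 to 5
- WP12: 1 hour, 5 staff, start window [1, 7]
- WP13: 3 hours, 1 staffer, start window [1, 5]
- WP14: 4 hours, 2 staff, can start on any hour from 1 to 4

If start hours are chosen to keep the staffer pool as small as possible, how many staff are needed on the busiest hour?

7

Early-start (WP10@1, WP11@1, WP12@1, WP13@1, WP14@1) gives peak 16: h1:16  h2:8  h3:8  h4:2  h5:0  h6:0  h7:0.
Shift WP11→2, WP12→5, WP14→4.
Schedule WP10@1, WP11@2, WP12@5, WP13@1, WP14@4: h1:4  h2:6  h3:6  h4:7  h5:7  h6:2  h7:2 — peak 7.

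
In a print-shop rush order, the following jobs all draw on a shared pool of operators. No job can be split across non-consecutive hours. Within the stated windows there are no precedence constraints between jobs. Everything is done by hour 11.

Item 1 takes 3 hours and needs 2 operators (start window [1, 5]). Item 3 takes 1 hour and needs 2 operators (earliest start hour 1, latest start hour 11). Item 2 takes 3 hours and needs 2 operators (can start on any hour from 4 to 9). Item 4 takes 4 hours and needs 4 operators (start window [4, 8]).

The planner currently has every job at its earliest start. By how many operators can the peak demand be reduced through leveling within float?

Early-start peak: h1:4  h2:2  h3:2  h4:6  h5:6  h6:6  h7:4  h8:0  h9:0  h10:0  h11:0 ⇒ 6.
Leveled (Item 1@1, Item 3@1, Item 2@4, Item 4@7): h1:4  h2:2  h3:2  h4:2  h5:2  h6:2  h7:4  h8:4  h9:4  h10:4  h11:0 ⇒ 4.
Reduction 6 − 4 = 2.

2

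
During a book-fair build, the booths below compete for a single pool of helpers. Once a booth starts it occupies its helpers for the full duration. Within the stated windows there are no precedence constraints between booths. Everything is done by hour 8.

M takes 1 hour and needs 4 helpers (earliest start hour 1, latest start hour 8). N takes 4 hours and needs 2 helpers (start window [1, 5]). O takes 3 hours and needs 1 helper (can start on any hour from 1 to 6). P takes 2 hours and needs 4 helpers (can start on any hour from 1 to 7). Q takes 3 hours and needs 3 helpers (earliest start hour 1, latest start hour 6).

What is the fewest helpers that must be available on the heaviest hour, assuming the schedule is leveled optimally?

Early-start (M@1, N@1, O@1, P@1, Q@1) gives peak 14: h1:14  h2:10  h3:6  h4:2  h5:0  h6:0  h7:0  h8:0.
Shift N→2, P→7, Q→4.
Schedule M@1, N@2, O@1, P@7, Q@4: h1:5  h2:3  h3:3  h4:5  h5:5  h6:3  h7:4  h8:4 — peak 5.

5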